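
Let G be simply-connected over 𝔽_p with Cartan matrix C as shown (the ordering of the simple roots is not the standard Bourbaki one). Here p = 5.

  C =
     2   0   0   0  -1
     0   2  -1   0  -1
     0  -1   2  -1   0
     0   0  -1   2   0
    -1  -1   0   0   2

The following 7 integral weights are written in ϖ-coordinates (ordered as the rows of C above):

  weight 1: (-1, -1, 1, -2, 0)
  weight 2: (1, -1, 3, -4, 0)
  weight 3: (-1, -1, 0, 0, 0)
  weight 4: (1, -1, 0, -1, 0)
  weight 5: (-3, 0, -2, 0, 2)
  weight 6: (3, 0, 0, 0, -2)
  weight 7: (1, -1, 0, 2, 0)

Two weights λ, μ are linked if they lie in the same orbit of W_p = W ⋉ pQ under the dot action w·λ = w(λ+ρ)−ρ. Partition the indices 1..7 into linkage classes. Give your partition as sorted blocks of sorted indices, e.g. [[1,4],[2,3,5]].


Type A_5, rank 5, |W|=720; reorder rows/cols to standard.

λ_j+ρ reflected into Ā_5 (⟨·,θ^∨⟩≤5); 5-tuples as given:

  λ_1 → (0, 0, 1, 1, 1) · λ_2 → (0, 0, 1, 1, 1) · λ_3 → (0, 0, 1, 1, 1) · λ_4 → (2, 0, 1, 0, 1) · λ_5 → (2, 0, 1, 0, 1) · λ_6 → (2, 0, 1, 0, 1) · λ_7 → (0, 0, 1, 1, 1)

2 distinct reps among the 7 weights ⇒ 2 W_5-linkage classes:

[[1, 2, 3, 7], [4, 5, 6]]


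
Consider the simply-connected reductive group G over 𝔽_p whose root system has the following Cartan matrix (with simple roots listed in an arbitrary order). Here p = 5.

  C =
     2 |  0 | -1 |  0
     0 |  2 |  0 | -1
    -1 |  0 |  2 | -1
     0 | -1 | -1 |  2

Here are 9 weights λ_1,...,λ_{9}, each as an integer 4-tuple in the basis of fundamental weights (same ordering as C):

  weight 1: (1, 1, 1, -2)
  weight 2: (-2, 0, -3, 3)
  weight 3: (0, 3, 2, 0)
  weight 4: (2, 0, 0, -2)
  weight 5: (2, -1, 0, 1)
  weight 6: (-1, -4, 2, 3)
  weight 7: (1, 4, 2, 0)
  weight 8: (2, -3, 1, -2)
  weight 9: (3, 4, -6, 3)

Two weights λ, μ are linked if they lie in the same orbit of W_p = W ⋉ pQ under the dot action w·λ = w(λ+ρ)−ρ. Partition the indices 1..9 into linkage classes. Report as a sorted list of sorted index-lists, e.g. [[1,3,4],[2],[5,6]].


Root system A_4: the 4×4 matrix C matches after relabeling.

W_5-reps of the 9 weights in Ā_5 (same 4-coord order as C):

  λ_1 → (2, 1, 1, 1);  λ_2 → (2, 1, 1, 1);  λ_3 → (3, 0, 0, 1);  λ_4 → (3, 0, 0, 1);  λ_5 → (2, 1, 1, 1);  λ_6 → (2, 1, 1, 1);  λ_7 → (3, 0, 0, 1);  λ_8 → (2, 1, 1, 1);  λ_9 → (3, 0, 0, 1)

2 distinct reps among the 9 weights ⇒ 2 W_5-linkage classes:

[[1, 2, 5, 6, 8], [3, 4, 7, 9]]


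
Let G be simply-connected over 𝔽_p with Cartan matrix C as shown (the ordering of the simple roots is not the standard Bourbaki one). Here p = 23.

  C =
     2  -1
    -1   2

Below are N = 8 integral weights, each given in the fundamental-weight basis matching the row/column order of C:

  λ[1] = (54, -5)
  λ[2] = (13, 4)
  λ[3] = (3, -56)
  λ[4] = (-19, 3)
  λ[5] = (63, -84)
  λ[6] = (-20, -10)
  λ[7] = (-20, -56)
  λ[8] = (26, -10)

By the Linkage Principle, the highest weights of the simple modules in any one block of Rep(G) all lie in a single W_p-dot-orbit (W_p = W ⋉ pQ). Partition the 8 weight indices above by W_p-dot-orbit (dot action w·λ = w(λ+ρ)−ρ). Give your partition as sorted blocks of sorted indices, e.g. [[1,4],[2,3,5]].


Cartan matrix: type A_2 (|W|=6); un-permuting the 2 rows.

Alcove-folded reps (p=23, 8 weights, presented ϖ-order):

  1: (4, 14);  2: (14, 5);  3: (4, 14);  4: (4, 14);  5: (14, 5);  6: (4, 14);  7: (14, 5);  8: (14, 5)

2 distinct reps among the 8 weights ⇒ 2 W_23-linkage classes:

[[1, 3, 4, 6], [2, 5, 7, 8]]


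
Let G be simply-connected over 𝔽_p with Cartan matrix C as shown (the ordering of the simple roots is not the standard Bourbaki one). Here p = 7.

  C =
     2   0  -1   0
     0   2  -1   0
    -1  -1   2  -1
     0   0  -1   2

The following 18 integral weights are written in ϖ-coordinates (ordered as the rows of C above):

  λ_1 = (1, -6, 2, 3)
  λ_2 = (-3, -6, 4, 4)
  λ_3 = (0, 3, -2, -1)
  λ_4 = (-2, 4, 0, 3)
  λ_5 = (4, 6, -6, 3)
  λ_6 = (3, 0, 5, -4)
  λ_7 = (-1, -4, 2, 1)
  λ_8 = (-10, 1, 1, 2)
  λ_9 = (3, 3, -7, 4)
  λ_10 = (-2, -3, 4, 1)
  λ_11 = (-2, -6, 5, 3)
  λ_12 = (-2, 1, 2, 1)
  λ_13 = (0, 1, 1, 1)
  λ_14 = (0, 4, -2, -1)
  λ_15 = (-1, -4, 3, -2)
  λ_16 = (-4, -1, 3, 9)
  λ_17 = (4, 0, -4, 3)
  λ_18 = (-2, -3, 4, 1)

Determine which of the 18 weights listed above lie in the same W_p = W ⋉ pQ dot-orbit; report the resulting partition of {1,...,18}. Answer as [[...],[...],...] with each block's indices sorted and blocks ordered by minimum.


Root system D_4: the 4×4 matrix C matches after relabeling.

λ_j+ρ reflected into Ā_7 (⟨·,θ^∨⟩≤7); 4-tuples as given:

    λ_1+ρ ↦ (0, 3, 0, 2)
    λ_2+ρ ↦ (1, 2, 0, 2)
    λ_3+ρ ↦ (0, 3, 0, 1)
    λ_4+ρ ↦ (2, 2, 1, 1)
    λ_5+ρ ↦ (0, 2, 0, 1)
    λ_6+ρ ↦ (0, 3, 0, 1)
    λ_7+ρ ↦ (0, 3, 0, 2)
    λ_8+ρ ↦ (0, 3, 0, 2)
    λ_9+ρ ↦ (2, 2, 1, 1)
    λ_10+ρ ↦ (1, 2, 0, 2)
    λ_11+ρ ↦ (2, 2, 1, 1)
    λ_12+ρ ↦ (1, 2, 0, 2)
    λ_13+ρ ↦ (1, 2, 0, 2)
    λ_14+ρ ↦ (0, 4, 0, 1)
    λ_15+ρ ↦ (0, 3, 0, 1)
    λ_16+ρ ↦ (0, 3, 0, 1)
    λ_17+ρ ↦ (2, 2, 1, 1)
    λ_18+ρ ↦ (1, 2, 0, 2)

Linkage partition of the 18 weights (6 classes, p=7):

[[1, 7, 8], [2, 10, 12, 13, 18], [3, 6, 15, 16], [4, 9, 11, 17], [5], [14]]


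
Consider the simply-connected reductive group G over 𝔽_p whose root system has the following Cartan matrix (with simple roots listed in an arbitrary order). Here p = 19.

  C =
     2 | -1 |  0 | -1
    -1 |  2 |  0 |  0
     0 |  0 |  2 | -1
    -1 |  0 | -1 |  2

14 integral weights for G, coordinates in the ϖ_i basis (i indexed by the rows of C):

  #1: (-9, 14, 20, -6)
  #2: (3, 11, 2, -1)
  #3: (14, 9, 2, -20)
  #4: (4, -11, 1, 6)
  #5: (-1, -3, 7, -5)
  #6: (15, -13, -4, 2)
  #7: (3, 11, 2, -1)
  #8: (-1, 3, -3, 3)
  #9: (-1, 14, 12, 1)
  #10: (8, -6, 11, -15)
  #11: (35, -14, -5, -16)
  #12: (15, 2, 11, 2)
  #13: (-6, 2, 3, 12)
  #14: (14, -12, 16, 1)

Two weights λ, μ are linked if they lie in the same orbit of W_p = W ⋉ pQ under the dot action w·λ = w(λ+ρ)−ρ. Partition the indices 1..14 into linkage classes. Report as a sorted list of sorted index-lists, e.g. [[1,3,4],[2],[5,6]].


Dynkin diagram of C (from the 6 off-diagonal −1 entries): A_4.

Ā_19 reps of the 14 weights (A_4, coords as presented):

    [1] (3, 2, 4, 8)
    [2] (4, 12, 3, 0)
    [3] (3, 0, 9, 1)
    [4] (5, 5, 2, 2)
    [5] (0, 4, 2, 2)
    [6] (4, 12, 3, 0)
    [7] (4, 12, 3, 0)
    [8] (0, 4, 2, 2)
    [9] (0, 4, 2, 2)
    [10] (5, 5, 2, 2)
    [11] (0, 4, 2, 2)
    [12] (4, 12, 3, 0)
    [13] (3, 2, 4, 8)
    [14] (0, 4, 2, 2)

Partition of {1..14} into 5 W_19-dot-orbits:

[[1, 13], [2, 6, 7, 12], [3], [4, 10], [5, 8, 9, 11, 14]]


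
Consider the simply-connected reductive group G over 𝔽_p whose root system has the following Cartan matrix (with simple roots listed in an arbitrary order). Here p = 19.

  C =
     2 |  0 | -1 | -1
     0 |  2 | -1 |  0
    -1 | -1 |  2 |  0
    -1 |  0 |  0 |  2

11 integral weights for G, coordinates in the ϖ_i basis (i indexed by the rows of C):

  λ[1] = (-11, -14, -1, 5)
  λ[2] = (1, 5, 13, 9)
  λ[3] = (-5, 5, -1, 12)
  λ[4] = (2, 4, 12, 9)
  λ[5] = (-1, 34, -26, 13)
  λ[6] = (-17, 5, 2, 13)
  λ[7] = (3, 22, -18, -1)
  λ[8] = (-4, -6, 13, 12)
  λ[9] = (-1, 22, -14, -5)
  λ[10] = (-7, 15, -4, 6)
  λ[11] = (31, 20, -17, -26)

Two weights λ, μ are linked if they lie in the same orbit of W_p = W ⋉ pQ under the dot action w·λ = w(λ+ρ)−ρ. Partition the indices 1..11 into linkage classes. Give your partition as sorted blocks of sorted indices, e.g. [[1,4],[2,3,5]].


Dynkin diagram of C (from the 6 off-diagonal −1 entries): A_4.

Alcove-folded reps (p=19, 11 weights, presented ϖ-order):

    λ_1+ρ ↦ (0, 2, 4, 9)
    λ_2+ρ ↦ (1, 7, 6, 2)
    λ_3+ρ ↦ (0, 2, 4, 9)
    λ_4+ρ ↦ (1, 7, 6, 2)
    λ_5+ρ ↦ (3, 0, 6, 5)
    λ_6+ρ ↦ (1, 7, 6, 2)
    λ_7+ρ ↦ (0, 2, 4, 9)
    λ_8+ρ ↦ (3, 0, 6, 5)
    λ_9+ρ ↦ (0, 2, 4, 9)
    λ_10+ρ ↦ (1, 7, 6, 2)
    λ_11+ρ ↦ (1, 7, 6, 2)

Linkage partition of the 11 weights (3 classes, p=19):

[[1, 3, 7, 9], [2, 4, 6, 10, 11], [5, 8]]


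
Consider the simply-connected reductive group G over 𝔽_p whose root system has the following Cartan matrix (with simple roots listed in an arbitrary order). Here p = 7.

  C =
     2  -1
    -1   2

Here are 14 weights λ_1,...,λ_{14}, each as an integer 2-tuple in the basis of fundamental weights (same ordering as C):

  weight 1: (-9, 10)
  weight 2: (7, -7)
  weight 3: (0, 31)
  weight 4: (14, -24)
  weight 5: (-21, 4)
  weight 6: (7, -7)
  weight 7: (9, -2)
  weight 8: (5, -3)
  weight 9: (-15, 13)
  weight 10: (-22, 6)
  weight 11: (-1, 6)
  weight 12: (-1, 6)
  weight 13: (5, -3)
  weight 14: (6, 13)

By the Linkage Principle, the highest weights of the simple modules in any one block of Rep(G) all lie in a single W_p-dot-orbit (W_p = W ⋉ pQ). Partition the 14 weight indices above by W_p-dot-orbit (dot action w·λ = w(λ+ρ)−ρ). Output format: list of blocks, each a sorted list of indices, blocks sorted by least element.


C ↔ A_2 under row/col permutation; |W(A_2)| = 6.

λ_j+ρ reflected into Ā_7 (⟨·,θ^∨⟩≤7); 2-tuples as given:

    [1] (3, 1)
    [2] (1, 5)
    [3] (4, 2)
    [4] (1, 5)
    [5] (1, 5)
    [6] (1, 5)
    [7] (4, 2)
    [8] (4, 2)
    [9] (0, 7)
    [10] (0, 7)
    [11] (0, 7)
    [12] (0, 7)
    [13] (4, 2)
    [14] (0, 7)

Grouping the 14 weights by Ā_7-representative: 4 linkage classes.

[[1], [2, 4, 5, 6], [3, 7, 8, 13], [9, 10, 11, 12, 14]]


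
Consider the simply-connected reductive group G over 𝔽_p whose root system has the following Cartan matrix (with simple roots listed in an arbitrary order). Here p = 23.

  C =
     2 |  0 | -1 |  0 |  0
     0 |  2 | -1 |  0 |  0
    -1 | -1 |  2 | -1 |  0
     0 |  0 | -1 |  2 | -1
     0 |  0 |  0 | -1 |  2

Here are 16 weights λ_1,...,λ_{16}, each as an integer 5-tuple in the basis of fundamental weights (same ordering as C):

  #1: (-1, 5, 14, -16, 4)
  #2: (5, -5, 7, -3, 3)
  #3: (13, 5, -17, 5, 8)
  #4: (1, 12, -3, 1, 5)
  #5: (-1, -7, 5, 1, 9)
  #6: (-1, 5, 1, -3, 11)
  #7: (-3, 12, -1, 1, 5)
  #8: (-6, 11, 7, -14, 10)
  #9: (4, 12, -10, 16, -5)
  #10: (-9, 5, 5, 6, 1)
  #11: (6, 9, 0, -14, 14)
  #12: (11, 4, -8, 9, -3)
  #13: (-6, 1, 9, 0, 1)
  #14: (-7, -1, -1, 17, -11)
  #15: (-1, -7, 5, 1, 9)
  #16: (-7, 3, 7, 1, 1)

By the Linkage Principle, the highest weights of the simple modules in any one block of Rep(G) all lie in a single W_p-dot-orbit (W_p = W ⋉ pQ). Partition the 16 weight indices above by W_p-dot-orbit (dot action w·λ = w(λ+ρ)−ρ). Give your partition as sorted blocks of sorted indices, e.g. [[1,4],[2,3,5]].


D_5 Cartan matrix, 5 simple roots permuted; ρ=(1,1,1,1,1).

Alcove-folded reps (p=23, 16 weights, presented ϖ-order):

  λ_1+ρ ↦ (0, 6, 0, 2, 10) · λ_2+ρ ↦ (6, 4, 2, 2, 2) · λ_3+ρ ↦ (4, 4, 2, 3, 1) · λ_4+ρ ↦ (0, 11, 2, 0, 6) · λ_5+ρ ↦ (0, 6, 0, 2, 10) · λ_6+ρ ↦ (0, 6, 0, 2, 10) · λ_7+ρ ↦ (0, 11, 2, 0, 6) · λ_8+ρ ↦ (5, 2, 5, 1, 2) · λ_9+ρ ↦ (4, 4, 2, 3, 1) · λ_10+ρ ↦ (6, 4, 2, 2, 2) · λ_11+ρ ↦ (5, 2, 5, 1, 2) · λ_12+ρ ↦ (5, 2, 5, 1, 2) · λ_13+ρ ↦ (5, 2, 5, 1, 2) · λ_14+ρ ↦ (0, 6, 0, 2, 10) · λ_15+ρ ↦ (0, 6, 0, 2, 10) · λ_16+ρ ↦ (6, 4, 2, 2, 2)

Grouping the 16 weights by Ā_23-representative: 5 linkage classes.

[[1, 5, 6, 14, 15], [2, 10, 16], [3, 9], [4, 7], [8, 11, 12, 13]]


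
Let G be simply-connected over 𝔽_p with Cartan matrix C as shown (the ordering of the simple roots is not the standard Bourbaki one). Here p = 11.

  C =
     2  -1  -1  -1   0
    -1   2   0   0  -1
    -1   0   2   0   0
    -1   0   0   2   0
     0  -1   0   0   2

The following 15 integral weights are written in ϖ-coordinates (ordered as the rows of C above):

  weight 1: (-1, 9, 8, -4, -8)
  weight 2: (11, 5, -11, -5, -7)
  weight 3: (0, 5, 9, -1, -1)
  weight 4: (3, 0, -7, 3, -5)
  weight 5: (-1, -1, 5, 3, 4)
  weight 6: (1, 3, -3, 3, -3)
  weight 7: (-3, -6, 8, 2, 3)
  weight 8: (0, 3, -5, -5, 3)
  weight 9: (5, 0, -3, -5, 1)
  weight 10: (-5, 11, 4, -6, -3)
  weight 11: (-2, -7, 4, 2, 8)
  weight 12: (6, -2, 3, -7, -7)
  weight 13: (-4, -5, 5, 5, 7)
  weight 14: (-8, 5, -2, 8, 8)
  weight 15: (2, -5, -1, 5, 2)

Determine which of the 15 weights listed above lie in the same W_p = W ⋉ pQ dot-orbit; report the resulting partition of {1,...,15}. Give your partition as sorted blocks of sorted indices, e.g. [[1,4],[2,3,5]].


Dynkin diagram of C (from the 8 off-diagonal −1 entries): D_5.

λ_j+ρ reflected into Ā_11 (⟨·,θ^∨⟩≤11); 5-tuples as given:

    λ_1+ρ ↦ (0, 2, 1, 5, 1)
    λ_2+ρ ↦ (1, 1, 3, 3, 0)
    λ_3+ρ ↦ (4, 0, 2, 0, 1)
    λ_4+ρ ↦ (2, 1, 1, 1, 1)
    λ_5+ρ ↦ (4, 0, 2, 0, 1)
    λ_6+ρ ↦ (0, 1, 2, 4, 2)
    λ_7+ρ ↦ (0, 1, 2, 4, 2)
    λ_8+ρ ↦ (2, 1, 1, 1, 1)
    λ_9+ρ ↦ (0, 1, 2, 4, 2)
    λ_10+ρ ↦ (1, 1, 3, 3, 0)
    λ_11+ρ ↦ (0, 1, 2, 4, 2)
    λ_12+ρ ↦ (4, 0, 2, 0, 1)
    λ_13+ρ ↦ (2, 1, 1, 1, 1)
    λ_14+ρ ↦ (0, 1, 2, 4, 2)
    λ_15+ρ ↦ (0, 2, 1, 5, 1)

Linkage partition of the 15 weights (5 classes, p=11):

[[1, 15], [2, 10], [3, 5, 12], [4, 8, 13], [6, 7, 9, 11, 14]]


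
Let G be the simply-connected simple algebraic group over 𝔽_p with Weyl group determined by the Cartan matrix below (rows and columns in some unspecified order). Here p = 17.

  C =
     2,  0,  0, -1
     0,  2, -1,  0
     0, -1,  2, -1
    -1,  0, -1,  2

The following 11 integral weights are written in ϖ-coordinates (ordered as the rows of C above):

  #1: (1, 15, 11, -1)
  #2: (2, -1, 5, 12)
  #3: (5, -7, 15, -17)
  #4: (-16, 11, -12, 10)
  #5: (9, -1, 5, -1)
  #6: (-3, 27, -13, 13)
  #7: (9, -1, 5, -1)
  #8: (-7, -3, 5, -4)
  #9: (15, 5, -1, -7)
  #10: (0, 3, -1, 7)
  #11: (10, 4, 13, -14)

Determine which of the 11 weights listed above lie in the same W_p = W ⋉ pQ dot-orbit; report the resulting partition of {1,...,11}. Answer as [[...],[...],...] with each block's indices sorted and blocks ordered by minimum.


Dynkin diagram of C (from the 6 off-diagonal −1 entries): A_4.

λ_j+ρ reflected into Ā_17 (⟨·,θ^∨⟩≤17); 4-tuples as given:

  [1] (0, 3, 1, 11) · [2] (0, 3, 1, 11) · [3] (10, 0, 6, 0) · [4] (0, 3, 1, 11) · [5] (10, 0, 6, 0) · [6] (0, 3, 1, 11) · [7] (10, 0, 6, 0) · [8] (3, 3, 2, 1) · [9] (10, 0, 6, 0) · [10] (1, 4, 0, 8) · [11] (0, 3, 1, 11)

These 11 weights hit 4 W_17-dot-orbits; sizes (5, 4, 1, 1):

[[1, 2, 4, 6, 11], [3, 5, 7, 9], [8], [10]]


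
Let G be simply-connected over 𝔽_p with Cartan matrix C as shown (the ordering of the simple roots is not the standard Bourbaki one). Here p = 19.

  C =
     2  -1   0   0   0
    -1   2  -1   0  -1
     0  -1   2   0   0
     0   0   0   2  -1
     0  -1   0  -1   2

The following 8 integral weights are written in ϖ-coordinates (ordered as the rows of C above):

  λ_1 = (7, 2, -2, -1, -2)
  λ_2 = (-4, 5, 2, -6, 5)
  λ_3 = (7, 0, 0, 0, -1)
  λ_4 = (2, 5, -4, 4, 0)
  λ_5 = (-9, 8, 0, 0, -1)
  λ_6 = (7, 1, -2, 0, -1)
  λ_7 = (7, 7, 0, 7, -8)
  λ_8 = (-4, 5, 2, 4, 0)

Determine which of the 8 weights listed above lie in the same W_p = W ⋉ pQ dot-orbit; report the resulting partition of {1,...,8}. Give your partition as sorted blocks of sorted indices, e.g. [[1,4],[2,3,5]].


C ↔ D_5 under row/col permutation; |W(D_5)| = 1920.

Each λ_j+ρ reduced to Ā_19; 5-tuples below use C's row order:

    [1] (8, 1, 1, 1, 0)
    [2] (3, 3, 3, 5, 1)
    [3] (8, 1, 1, 1, 0)
    [4] (3, 3, 3, 5, 1)
    [5] (8, 1, 1, 1, 0)
    [6] (8, 1, 1, 1, 0)
    [7] (8, 1, 1, 1, 0)
    [8] (3, 3, 3, 5, 1)

Linkage partition of the 8 weights (2 classes, p=19):

[[1, 3, 5, 6, 7], [2, 4, 8]]


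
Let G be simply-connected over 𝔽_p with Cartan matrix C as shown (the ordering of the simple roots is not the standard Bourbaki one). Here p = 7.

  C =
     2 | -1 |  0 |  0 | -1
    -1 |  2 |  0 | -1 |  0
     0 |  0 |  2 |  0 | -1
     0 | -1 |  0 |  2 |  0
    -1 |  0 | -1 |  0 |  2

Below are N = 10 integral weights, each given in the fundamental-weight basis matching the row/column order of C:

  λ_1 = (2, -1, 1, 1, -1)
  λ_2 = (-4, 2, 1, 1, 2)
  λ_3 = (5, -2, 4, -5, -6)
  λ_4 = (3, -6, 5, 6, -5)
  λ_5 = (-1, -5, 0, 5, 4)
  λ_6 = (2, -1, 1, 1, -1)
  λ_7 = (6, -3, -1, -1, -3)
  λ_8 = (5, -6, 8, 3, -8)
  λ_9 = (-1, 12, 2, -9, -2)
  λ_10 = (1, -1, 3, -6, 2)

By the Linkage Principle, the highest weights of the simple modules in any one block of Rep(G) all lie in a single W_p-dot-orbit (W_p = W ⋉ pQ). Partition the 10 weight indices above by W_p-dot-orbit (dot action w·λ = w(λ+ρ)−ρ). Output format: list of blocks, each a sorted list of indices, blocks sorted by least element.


A_5 Cartan matrix, 5 simple roots permuted; ρ=(1,1,1,1,1).

Ā_7 reps of the 10 weights (A_5, coords as presented):

  [1] (3, 0, 2, 2, 0)
  [2] (3, 0, 2, 2, 0)
  [3] (4, 0, 0, 1, 1)
  [4] (4, 0, 0, 1, 1)
  [5] (4, 0, 0, 1, 1)
  [6] (3, 0, 2, 2, 0)
  [7] (3, 0, 2, 2, 0)
  [8] (4, 0, 0, 1, 1)
  [9] (4, 0, 0, 1, 1)
  [10] (3, 0, 2, 2, 0)

These 10 weights hit 2 W_7-dot-orbits; sizes (5, 5):

[[1, 2, 6, 7, 10], [3, 4, 5, 8, 9]]


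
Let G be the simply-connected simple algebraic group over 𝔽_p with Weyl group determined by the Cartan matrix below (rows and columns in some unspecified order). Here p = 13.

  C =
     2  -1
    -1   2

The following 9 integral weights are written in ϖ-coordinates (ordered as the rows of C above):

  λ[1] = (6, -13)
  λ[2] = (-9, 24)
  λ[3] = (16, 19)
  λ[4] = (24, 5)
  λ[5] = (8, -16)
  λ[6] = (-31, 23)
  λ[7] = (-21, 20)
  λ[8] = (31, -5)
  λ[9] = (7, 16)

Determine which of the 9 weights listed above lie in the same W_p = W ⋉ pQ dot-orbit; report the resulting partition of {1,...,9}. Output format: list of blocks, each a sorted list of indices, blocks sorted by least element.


C ↔ A_2 under row/col permutation; |W(A_2)| = 6.

W_13-reps of the 9 weights in Ā_13 (same 2-coord order as C):

  1: (5, 7)
  2: (4, 1)
  3: (4, 7)
  4: (5, 7)
  5: (4, 7)
  6: (4, 7)
  7: (5, 7)
  8: (4, 7)
  9: (4, 1)

Grouping the 9 weights by Ā_13-representative: 3 linkage classes.

[[1, 4, 7], [2, 9], [3, 5, 6, 8]]


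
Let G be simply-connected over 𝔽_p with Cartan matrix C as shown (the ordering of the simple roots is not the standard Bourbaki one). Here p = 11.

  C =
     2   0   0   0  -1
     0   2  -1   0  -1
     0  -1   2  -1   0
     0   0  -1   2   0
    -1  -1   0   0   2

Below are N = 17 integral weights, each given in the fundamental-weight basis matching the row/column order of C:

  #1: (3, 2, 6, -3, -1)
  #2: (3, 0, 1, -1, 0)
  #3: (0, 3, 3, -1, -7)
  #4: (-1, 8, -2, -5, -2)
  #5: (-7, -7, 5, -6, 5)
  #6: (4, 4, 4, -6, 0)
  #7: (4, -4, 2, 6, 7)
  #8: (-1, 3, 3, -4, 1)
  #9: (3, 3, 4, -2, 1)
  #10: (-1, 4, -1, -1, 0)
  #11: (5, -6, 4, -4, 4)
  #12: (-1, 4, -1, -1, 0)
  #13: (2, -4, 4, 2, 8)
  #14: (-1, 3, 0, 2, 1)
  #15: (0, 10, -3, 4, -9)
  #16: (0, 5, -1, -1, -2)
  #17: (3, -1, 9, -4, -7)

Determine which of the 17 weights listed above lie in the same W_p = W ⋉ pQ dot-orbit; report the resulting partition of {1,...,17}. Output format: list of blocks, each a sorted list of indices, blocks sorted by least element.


A_5 Cartan matrix, 5 simple roots permuted; ρ=(1,1,1,1,1).

Each λ_j+ρ reduced to Ā_11; 5-tuples below use C's row order:

  [1] (1, 3, 4, 1, 0) · [2] (4, 1, 2, 0, 1) · [3] (4, 1, 2, 0, 1) · [4] (1, 3, 4, 1, 0) · [5] (0, 5, 0, 0, 1) · [6] (0, 5, 0, 0, 1) · [7] (4, 1, 2, 0, 1) · [8] (0, 4, 1, 3, 2) · [9] (0, 4, 1, 3, 2) · [10] (0, 5, 0, 0, 1) · [11] (6, 2, 3, 0, 0) · [12] (0, 5, 0, 0, 1) · [13] (3, 2, 1, 2, 3) · [14] (0, 4, 1, 3, 2) · [15] (4, 1, 2, 0, 1) · [16] (0, 5, 0, 0, 1) · [17] (0, 4, 1, 3, 2)

6 distinct reps among the 17 weights ⇒ 6 W_11-linkage classes:

[[1, 4], [2, 3, 7, 15], [5, 6, 10, 12, 16], [8, 9, 14, 17], [11], [13]]


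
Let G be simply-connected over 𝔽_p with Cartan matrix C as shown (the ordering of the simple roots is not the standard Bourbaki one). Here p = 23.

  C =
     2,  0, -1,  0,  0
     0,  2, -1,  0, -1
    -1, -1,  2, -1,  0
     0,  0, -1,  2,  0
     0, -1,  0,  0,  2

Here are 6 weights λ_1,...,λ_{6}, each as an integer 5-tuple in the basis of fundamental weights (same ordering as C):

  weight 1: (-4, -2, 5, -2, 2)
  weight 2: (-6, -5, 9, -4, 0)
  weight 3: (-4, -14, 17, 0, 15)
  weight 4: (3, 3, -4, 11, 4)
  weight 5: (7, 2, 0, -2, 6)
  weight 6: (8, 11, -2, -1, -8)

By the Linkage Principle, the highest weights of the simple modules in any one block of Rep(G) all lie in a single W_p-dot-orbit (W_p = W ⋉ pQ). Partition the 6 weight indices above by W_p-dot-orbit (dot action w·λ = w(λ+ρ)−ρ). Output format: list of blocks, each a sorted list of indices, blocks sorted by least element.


Cartan matrix: type D_5 (|W|=1920); un-permuting the 5 rows.

W_23-reps of the 6 weights in Ā_23 (same 5-coord order as C):

  λ_1 → (3, 1, 1, 1, 2)
  λ_2 → (3, 1, 1, 1, 2)
  λ_3 → (3, 1, 1, 1, 2)
  λ_4 → (1, 1, 3, 9, 5)
  λ_5 → (8, 3, 0, 1, 7)
  λ_6 → (8, 3, 0, 1, 7)

Partition of {1..6} into 3 W_23-dot-orbits:

[[1, 2, 3], [4], [5, 6]]


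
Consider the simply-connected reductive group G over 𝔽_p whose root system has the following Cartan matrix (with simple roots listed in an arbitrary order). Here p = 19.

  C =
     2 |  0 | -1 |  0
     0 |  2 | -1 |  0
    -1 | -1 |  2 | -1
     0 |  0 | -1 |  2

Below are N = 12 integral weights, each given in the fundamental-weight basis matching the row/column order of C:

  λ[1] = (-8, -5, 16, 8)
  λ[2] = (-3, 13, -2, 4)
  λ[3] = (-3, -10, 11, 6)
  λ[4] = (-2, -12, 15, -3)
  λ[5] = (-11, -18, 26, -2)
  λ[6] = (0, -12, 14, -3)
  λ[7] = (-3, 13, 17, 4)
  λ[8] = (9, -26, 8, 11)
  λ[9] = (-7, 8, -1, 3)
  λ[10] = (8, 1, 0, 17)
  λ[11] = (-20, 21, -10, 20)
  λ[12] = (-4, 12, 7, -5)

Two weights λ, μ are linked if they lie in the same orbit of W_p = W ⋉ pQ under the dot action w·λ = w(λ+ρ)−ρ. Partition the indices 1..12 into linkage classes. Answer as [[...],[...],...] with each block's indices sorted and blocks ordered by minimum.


Type D_4, rank 4, |W|=192; reorder rows/cols to standard.

W_19-reps of the 12 weights in Ā_19 (same 4-coord order as C):

  λ_1 → (0, 3, 4, 2)
  λ_2 → (1, 11, 2, 2)
  λ_3 → (2, 9, 0, 7)
  λ_4 → (1, 11, 2, 2)
  λ_5 → (2, 9, 0, 7)
  λ_6 → (1, 11, 2, 2)
  λ_7 → (1, 11, 2, 2)
  λ_8 → (0, 3, 4, 2)
  λ_9 → (0, 3, 4, 2)
  λ_10 → (2, 9, 0, 7)
  λ_11 → (0, 3, 4, 2)
  λ_12 → (1, 11, 2, 2)

These 12 weights hit 3 W_19-dot-orbits; sizes (4, 5, 3):

[[1, 8, 9, 11], [2, 4, 6, 7, 12], [3, 5, 10]]


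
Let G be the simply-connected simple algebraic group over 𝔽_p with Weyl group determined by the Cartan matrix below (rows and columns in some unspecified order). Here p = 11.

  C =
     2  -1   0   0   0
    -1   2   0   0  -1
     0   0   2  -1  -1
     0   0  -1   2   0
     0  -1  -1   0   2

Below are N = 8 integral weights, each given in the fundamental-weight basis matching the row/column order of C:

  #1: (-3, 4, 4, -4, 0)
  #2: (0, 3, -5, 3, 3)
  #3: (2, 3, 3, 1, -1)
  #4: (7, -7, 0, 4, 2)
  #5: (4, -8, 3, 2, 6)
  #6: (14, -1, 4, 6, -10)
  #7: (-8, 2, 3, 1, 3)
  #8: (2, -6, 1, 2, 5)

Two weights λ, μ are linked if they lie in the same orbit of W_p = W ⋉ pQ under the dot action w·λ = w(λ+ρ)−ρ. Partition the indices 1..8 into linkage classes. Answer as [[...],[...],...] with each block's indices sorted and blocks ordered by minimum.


Root system A_5: the 5×5 matrix C matches after relabeling.

Each λ_j+ρ reduced to Ā_11; 5-tuples below use C's row order:

  [1] (2, 3, 2, 3, 1);  [2] (1, 4, 4, 0, 0);  [3] (1, 4, 4, 0, 0);  [4] (2, 3, 2, 3, 1);  [5] (1, 4, 4, 0, 0);  [6] (1, 4, 4, 0, 0);  [7] (1, 4, 4, 0, 0);  [8] (2, 3, 2, 3, 1)

Grouping the 8 weights by Ā_11-representative: 2 linkage classes.

[[1, 4, 8], [2, 3, 5, 6, 7]]


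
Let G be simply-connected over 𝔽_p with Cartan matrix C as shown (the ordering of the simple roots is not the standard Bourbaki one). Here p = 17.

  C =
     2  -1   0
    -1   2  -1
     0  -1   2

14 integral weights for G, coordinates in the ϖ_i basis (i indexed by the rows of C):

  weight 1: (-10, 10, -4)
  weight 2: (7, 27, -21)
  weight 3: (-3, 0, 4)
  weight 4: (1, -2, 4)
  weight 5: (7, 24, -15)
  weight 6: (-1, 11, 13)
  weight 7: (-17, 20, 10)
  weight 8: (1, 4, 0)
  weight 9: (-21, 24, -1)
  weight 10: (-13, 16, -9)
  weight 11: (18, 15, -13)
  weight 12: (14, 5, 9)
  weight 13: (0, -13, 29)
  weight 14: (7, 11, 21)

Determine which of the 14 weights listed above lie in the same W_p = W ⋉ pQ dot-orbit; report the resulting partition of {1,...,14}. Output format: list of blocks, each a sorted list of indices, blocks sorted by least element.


Type A_3, rank 3, |W|=24; reorder rows/cols to standard.

Folding the 14 weights λ_j+ρ into Ā_17 (reps in the given 3-coord order):

  λ_1+ρ ↦ (8, 1, 2)
  λ_2+ρ ↦ (8, 1, 2)
  λ_3+ρ ↦ (1, 1, 4)
  λ_4+ρ ↦ (1, 1, 4)
  λ_5+ρ ↦ (8, 1, 2)
  λ_6+ρ ↦ (9, 3, 5)
  λ_7+ρ ↦ (1, 1, 4)
  λ_8+ρ ↦ (2, 5, 1)
  λ_9+ρ ↦ (9, 3, 5)
  λ_10+ρ ↦ (9, 3, 5)
  λ_11+ρ ↦ (1, 1, 4)
  λ_12+ρ ↦ (1, 2, 4)
  λ_13+ρ ↦ (1, 1, 4)
  λ_14+ρ ↦ (9, 3, 5)

The 14 indices split into 5 linkage classes (same alcove rep ⇔ same W_17-dot-orbit):

[[1, 2, 5], [3, 4, 7, 11, 13], [6, 9, 10, 14], [8], [12]]


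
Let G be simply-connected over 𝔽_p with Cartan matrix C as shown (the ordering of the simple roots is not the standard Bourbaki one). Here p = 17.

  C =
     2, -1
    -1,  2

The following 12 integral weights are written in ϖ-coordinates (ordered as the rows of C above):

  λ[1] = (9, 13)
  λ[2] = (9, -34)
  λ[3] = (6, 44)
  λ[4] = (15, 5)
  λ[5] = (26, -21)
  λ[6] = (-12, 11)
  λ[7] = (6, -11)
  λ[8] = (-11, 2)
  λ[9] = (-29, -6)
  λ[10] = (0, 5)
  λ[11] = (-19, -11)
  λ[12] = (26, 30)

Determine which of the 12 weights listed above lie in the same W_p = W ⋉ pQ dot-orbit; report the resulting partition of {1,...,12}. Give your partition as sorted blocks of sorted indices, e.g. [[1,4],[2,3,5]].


Dynkin diagram of C (from the 2 off-diagonal −1 entries): A_2.

Folding the 12 weights λ_j+ρ into Ā_17 (reps in the given 2-coord order):

  [1] (3, 7) · [2] (1, 6) · [3] (1, 6) · [4] (11, 1) · [5] (3, 7) · [6] (11, 1) · [7] (3, 7) · [8] (3, 7) · [9] (11, 1) · [10] (1, 6) · [11] (1, 6) · [12] (3, 7)

Partition of {1..12} into 3 W_17-dot-orbits:

[[1, 5, 7, 8, 12], [2, 3, 10, 11], [4, 6, 9]]


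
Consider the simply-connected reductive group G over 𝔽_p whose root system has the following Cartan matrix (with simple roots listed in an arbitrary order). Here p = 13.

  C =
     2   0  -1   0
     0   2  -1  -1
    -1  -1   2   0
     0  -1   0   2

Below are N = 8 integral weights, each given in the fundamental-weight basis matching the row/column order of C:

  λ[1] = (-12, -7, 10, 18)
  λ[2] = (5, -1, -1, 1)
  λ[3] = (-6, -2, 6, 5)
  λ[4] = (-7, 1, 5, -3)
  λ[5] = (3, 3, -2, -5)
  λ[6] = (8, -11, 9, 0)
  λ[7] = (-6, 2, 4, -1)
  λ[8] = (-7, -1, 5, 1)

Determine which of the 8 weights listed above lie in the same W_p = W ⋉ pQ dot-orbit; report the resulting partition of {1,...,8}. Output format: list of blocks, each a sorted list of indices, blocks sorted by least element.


Type A_4, rank 4, |W|=120; reorder rows/cols to standard.

Ā_13 reps of the 8 weights (A_4, coords as presented):

  λ_1 → (6, 0, 0, 2) · λ_2 → (6, 0, 0, 2) · λ_3 → (5, 1, 1, 5) · λ_4 → (6, 0, 0, 2) · λ_5 → (3, 1, 0, 3) · λ_6 → (3, 1, 0, 3) · λ_7 → (5, 3, 0, 0) · λ_8 → (6, 0, 0, 2)

The 8 indices split into 4 linkage classes (same alcove rep ⇔ same W_13-dot-orbit):

[[1, 2, 4, 8], [3], [5, 6], [7]]


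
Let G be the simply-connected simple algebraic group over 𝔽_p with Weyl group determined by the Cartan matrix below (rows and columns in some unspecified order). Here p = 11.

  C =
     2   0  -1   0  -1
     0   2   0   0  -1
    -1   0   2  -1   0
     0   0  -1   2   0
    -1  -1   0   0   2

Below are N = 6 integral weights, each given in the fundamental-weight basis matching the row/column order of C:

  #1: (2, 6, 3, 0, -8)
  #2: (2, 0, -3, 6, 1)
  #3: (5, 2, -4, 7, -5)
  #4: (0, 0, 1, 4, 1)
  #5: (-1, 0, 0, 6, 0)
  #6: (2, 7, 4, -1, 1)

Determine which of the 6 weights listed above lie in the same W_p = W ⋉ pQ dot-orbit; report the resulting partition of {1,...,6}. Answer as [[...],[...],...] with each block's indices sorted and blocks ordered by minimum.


Type A_5, rank 5, |W|=720; reorder rows/cols to standard.

Folding the 6 weights λ_j+ρ into Ā_11 (reps in the given 5-coord order):

  [1] (4, 0, 0, 1, 3) · [2] (1, 1, 2, 5, 2) · [3] (1, 1, 2, 5, 2) · [4] (1, 1, 2, 5, 2) · [5] (0, 1, 1, 7, 1) · [6] (1, 1, 2, 5, 2)

These 6 weights hit 3 W_11-dot-orbits; sizes (1, 4, 1):

[[1], [2, 3, 4, 6], [5]]


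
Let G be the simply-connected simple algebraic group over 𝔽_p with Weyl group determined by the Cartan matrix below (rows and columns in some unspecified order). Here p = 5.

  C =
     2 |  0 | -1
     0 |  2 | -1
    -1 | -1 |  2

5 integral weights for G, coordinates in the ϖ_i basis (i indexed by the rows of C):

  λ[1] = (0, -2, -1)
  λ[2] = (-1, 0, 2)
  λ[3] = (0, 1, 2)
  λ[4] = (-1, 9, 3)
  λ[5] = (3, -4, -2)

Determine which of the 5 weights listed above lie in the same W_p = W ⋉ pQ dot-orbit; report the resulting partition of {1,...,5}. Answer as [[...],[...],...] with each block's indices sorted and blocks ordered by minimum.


Cartan matrix: type A_3 (|W|=24); un-permuting the 3 rows.

W_5-reps of the 5 weights in Ā_5 (same 3-coord order as C):

  λ_1 → (0, 0, 1)
  λ_2 → (0, 1, 3)
  λ_3 → (0, 1, 3)
  λ_4 → (0, 0, 1)
  λ_5 → (0, 1, 3)

Grouping the 5 weights by Ā_5-representative: 2 linkage classes.

[[1, 4], [2, 3, 5]]


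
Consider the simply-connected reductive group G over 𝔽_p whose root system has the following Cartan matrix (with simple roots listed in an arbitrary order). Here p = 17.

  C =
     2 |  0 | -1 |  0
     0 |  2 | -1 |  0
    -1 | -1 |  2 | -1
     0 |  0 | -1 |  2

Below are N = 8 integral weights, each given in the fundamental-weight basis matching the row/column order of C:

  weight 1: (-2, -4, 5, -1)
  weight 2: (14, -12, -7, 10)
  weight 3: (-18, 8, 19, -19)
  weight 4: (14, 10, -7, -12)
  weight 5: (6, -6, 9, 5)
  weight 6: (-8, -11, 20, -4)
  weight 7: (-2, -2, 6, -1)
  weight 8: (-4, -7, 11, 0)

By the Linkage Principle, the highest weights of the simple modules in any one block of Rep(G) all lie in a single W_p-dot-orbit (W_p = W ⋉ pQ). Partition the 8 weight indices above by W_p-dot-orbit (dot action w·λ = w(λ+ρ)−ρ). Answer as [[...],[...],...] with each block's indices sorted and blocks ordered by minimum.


D_4 Cartan matrix, 4 simple roots permuted; ρ=(1,1,1,1).

Folding the 8 weights λ_j+ρ into Ā_17 (reps in the given 4-coord order):

  λ_1 → (1, 3, 2, 0)
  λ_2 → (2, 6, 0, 6)
  λ_3 → (1, 3, 2, 0)
  λ_4 → (2, 6, 0, 6)
  λ_5 → (1, 1, 5, 0)
  λ_6 → (3, 6, 3, 1)
  λ_7 → (1, 1, 5, 0)
  λ_8 → (3, 6, 3, 1)

The 8 indices split into 4 linkage classes (same alcove rep ⇔ same W_17-dot-orbit):

[[1, 3], [2, 4], [5, 7], [6, 8]]


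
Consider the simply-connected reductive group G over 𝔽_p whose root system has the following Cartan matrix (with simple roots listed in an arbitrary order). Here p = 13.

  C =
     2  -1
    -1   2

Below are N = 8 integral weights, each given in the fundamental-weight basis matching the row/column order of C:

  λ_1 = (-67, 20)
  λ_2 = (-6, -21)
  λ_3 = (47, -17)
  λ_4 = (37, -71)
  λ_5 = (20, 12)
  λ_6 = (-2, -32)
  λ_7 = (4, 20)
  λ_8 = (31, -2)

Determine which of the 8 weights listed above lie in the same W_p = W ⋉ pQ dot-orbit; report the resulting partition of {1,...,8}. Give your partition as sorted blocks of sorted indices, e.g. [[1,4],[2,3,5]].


Cartan matrix: type A_2 (|W|=6); un-permuting the 2 rows.

Ā_13 reps of the 8 weights (A_2, coords as presented):

    λ_1+ρ ↦ (1, 7)
    λ_2+ρ ↦ (1, 7)
    λ_3+ρ ↦ (4, 6)
    λ_4+ρ ↦ (1, 7)
    λ_5+ρ ↦ (8, 0)
    λ_6+ρ ↦ (1, 7)
    λ_7+ρ ↦ (8, 0)
    λ_8+ρ ↦ (1, 7)

3 distinct reps among the 8 weights ⇒ 3 W_13-linkage classes:

[[1, 2, 4, 6, 8], [3], [5, 7]]


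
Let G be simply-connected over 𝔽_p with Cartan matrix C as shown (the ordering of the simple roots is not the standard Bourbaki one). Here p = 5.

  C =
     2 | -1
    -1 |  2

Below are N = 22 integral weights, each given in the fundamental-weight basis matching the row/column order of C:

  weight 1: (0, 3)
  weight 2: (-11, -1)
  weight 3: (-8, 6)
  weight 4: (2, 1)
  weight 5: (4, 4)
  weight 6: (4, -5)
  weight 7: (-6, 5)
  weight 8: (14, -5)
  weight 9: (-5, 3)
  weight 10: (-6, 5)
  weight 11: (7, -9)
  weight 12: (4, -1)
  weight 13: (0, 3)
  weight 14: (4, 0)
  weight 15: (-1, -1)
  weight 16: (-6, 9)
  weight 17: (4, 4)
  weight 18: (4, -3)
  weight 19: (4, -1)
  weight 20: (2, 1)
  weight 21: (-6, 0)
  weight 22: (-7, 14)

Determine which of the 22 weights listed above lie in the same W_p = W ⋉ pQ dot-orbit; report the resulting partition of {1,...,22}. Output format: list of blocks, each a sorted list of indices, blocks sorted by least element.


Dynkin diagram of C (from the 2 off-diagonal −1 entries): A_2.

Alcove-folded reps (p=5, 22 weights, presented ϖ-order):

  λ_1 → (1, 4) · λ_2 → (5, 0) · λ_3 → (3, 2) · λ_4 → (3, 2) · λ_5 → (0, 0) · λ_6 → (1, 4) · λ_7 → (4, 0) · λ_8 → (4, 0) · λ_9 → (4, 0) · λ_10 → (4, 0) · λ_11 → (3, 2) · λ_12 → (5, 0) · λ_13 → (1, 4) · λ_14 → (4, 0) · λ_15 → (0, 0) · λ_16 → (0, 0) · λ_17 → (0, 0) · λ_18 → (3, 2) · λ_19 → (5, 0) · λ_20 → (3, 2) · λ_21 → (1, 4) · λ_22 → (1, 4)

Linkage partition of the 22 weights (5 classes, p=5):

[[1, 6, 13, 21, 22], [2, 12, 19], [3, 4, 11, 18, 20], [5, 15, 16, 17], [7, 8, 9, 10, 14]]


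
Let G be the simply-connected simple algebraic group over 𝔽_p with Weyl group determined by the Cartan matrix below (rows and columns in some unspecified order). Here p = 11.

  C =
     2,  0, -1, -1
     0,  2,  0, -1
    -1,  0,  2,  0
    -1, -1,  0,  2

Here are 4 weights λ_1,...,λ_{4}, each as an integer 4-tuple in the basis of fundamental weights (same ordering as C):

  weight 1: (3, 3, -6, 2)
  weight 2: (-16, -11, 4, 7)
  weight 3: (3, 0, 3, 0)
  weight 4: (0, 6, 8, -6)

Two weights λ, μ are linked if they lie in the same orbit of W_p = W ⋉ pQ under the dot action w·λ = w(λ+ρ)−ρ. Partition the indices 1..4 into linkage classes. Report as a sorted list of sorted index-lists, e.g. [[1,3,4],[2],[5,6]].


A_4 Cartan matrix, 4 simple roots permuted; ρ=(1,1,1,1).

λ_j+ρ reflected into Ā_11 (⟨·,θ^∨⟩≤11); 4-tuples as given:

    [1] (1, 4, 4, 2)
    [2] (4, 1, 4, 1)
    [3] (4, 1, 4, 1)
    [4] (4, 1, 4, 1)

The 4 indices split into 2 linkage classes (same alcove rep ⇔ same W_11-dot-orbit):

[[1], [2, 3, 4]]


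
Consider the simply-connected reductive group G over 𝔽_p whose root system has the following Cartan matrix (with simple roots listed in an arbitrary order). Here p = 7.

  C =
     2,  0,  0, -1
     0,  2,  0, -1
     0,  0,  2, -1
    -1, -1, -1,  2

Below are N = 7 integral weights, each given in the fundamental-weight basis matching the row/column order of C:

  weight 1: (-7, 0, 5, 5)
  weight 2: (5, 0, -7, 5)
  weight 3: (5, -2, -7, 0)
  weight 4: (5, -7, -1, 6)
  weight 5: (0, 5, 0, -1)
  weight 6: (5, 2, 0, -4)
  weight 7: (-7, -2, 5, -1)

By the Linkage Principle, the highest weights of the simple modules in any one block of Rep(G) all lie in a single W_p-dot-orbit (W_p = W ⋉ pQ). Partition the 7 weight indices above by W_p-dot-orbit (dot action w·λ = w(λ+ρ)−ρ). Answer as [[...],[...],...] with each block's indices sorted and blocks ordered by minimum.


D_4 Cartan matrix, 4 simple roots permuted; ρ=(1,1,1,1).

Folding the 7 weights λ_j+ρ into Ā_7 (reps in the given 4-coord order):

    λ_1 → (0, 5, 0, 1)
    λ_2 → (0, 5, 0, 1)
    λ_3 → (0, 5, 0, 1)
    λ_4 → (0, 0, 6, 0)
    λ_5 → (0, 5, 0, 1)
    λ_6 → (3, 0, 2, 1)
    λ_7 → (0, 5, 0, 1)

Partition of {1..7} into 3 W_7-dot-orbits:

[[1, 2, 3, 5, 7], [4], [6]]


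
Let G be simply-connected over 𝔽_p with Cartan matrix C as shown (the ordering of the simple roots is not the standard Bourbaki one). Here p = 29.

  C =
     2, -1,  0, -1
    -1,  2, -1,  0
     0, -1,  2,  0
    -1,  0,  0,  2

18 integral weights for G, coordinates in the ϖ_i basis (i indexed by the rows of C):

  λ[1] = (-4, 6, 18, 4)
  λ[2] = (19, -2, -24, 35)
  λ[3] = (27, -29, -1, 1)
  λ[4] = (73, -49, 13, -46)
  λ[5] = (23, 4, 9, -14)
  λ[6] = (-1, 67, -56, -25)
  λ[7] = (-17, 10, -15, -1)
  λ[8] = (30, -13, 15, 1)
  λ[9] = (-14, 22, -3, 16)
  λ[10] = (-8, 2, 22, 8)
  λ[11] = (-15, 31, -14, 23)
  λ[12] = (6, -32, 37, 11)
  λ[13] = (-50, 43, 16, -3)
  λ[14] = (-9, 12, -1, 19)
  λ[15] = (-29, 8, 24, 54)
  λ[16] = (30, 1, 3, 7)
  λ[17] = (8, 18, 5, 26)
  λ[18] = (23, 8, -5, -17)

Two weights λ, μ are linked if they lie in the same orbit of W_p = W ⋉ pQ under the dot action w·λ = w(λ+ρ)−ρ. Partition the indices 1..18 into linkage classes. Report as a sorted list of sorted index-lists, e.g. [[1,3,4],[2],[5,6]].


Cartan matrix: type A_4 (|W|=120); un-permuting the 4 rows.

Each λ_j+ρ reduced to Ā_29; 4-tuples below use C's row order:

  λ_1+ρ ↦ (3, 4, 19, 2) · λ_2+ρ ↦ (3, 4, 19, 2) · λ_3+ρ ↦ (0, 0, 27, 1) · λ_4+ρ ↦ (11, 5, 0, 3) · λ_5+ρ ↦ (11, 5, 0, 3) · λ_6+ρ ↦ (11, 5, 0, 3) · λ_7+ρ ↦ (11, 5, 0, 3) · λ_8+ρ ↦ (13, 8, 2, 4) · λ_9+ρ ↦ (13, 8, 2, 4) · λ_10+ρ ↦ (3, 4, 19, 2) · λ_11+ρ ↦ (11, 5, 0, 3) · λ_12+ρ ↦ (12, 5, 2, 3) · λ_13+ρ ↦ (12, 5, 2, 3) · λ_14+ρ ↦ (8, 5, 0, 12) · λ_15+ρ ↦ (3, 4, 19, 2) · λ_16+ρ ↦ (13, 8, 2, 4) · λ_17+ρ ↦ (3, 4, 19, 2) · λ_18+ρ ↦ (8, 5, 0, 12)

Grouping the 18 weights by Ā_29-representative: 6 linkage classes.

[[1, 2, 10, 15, 17], [3], [4, 5, 6, 7, 11], [8, 9, 16], [12, 13], [14, 18]]


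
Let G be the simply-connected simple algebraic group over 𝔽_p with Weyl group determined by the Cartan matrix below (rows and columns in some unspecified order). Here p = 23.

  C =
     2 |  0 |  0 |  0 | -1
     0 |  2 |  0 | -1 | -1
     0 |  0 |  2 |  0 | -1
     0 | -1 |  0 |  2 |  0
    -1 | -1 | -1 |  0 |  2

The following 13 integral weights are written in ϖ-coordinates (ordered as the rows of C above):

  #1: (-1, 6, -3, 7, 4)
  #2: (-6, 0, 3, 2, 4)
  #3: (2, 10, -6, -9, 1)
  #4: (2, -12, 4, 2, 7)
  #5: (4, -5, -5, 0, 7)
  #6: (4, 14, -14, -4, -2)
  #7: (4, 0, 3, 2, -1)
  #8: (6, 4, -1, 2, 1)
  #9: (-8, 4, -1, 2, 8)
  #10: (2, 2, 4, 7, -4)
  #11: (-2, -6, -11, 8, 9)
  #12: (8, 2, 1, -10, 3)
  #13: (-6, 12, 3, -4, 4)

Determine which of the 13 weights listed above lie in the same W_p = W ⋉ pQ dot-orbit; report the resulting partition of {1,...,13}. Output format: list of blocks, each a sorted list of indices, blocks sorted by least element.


Type D_5, rank 5, |W|=1920; reorder rows/cols to standard.

λ_j+ρ reflected into Ā_23 (⟨·,θ^∨⟩≤23); 5-tuples as given:

  λ_1 → (0, 0, 2, 8, 3)
  λ_2 → (5, 1, 4, 3, 0)
  λ_3 → (0, 0, 2, 8, 3)
  λ_4 → (0, 0, 2, 8, 3)
  λ_5 → (5, 1, 4, 3, 0)
  λ_6 → (9, 2, 1, 1, 2)
  λ_7 → (5, 1, 4, 3, 0)
  λ_8 → (7, 4, 0, 3, 2)
  λ_9 → (7, 4, 0, 3, 2)
  λ_10 → (0, 0, 2, 8, 3)
  λ_11 → (5, 1, 4, 3, 0)
  λ_12 → (7, 4, 0, 3, 2)
  λ_13 → (5, 1, 4, 3, 0)

Partition of {1..13} into 4 W_23-dot-orbits:

[[1, 3, 4, 10], [2, 5, 7, 11, 13], [6], [8, 9, 12]]


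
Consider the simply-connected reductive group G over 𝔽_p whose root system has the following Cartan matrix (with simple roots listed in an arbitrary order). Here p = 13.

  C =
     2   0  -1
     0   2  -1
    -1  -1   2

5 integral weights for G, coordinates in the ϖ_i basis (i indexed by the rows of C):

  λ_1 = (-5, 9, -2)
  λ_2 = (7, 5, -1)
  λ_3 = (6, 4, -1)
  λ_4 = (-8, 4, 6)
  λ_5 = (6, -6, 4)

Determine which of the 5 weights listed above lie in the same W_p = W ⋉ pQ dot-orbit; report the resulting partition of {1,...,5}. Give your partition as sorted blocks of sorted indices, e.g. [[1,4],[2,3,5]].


A_3 Cartan matrix, 3 simple roots permuted; ρ=(1,1,1).

Alcove-folded reps (p=13, 5 weights, presented ϖ-order):

  1: (1, 5, 4)
  2: (7, 5, 0)
  3: (7, 5, 0)
  4: (7, 5, 0)
  5: (7, 5, 0)

Grouping the 5 weights by Ā_13-representative: 2 linkage classes.

[[1], [2, 3, 4, 5]]
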